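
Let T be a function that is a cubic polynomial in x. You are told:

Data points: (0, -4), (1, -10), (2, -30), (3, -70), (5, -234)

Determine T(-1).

-6

Write T(x) = ax³ + bx² + cx + d; the 5 given values yield a linear system in the 4 coefficients.
Solving, T(x) = -x³ - 4x² - x - 4.
Then T(-1) = -6.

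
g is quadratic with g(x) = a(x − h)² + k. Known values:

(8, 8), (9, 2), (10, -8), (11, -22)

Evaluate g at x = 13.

First differences -6, -10, -14; second difference -4 = 2a, so a = -2.
Expanding, the x-coefficient is −2ah = 4h; matching it to the data gives h = 7, and then k = 10.
So g(x) = -2(x − 7)² + 10.
g(13) = -2·6² + 10 = -62.

-62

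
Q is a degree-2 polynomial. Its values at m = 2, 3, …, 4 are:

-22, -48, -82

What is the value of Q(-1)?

Write Q(m) = am² + bm + c; the 3 given values yield a linear system in the 3 coefficients.
Solving, Q(m) = -4m² - 6m + 6.
Then Q(-1) = 8.

8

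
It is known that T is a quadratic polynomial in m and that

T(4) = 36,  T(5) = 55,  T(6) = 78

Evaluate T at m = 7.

Write T(m) = am² + bm + c; the 3 given values yield a linear system in the 3 coefficients.
Solving, T(m) = 2m² + m.
Then T(7) = 105.

105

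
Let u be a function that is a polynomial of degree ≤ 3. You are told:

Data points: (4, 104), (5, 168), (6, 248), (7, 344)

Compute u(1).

8

First differences: 64, 80, 96. Second differences: 16, 16.
Level-2 differences are constant, so u has degree 2.
Fitting a degree-2 polynomial gives u(x) = 8x² - 8x + 8.
Then u(1) = 8.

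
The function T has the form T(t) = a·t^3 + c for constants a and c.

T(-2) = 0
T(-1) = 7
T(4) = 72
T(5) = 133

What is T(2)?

From T(-2) = 0 and T(-1) = 7: -8a + c = 0 and -1a + c = 7.
Subtracting: 7a = 7, so a = 1; then c = 0 − 1·(-8) = 8.
So T(t) = 1t³ + 8, and T(2) = 16.

16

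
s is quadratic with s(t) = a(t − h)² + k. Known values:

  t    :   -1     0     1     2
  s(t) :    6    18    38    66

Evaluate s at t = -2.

First differences 12, 20, 28; second difference 8 = 2a, so a = 4.
Expanding, the t-coefficient is −2ah = -8h; matching it to the data gives h = -2, and then k = 2.
So s(t) = 4(t + 2)² + 2.
s(-2) = 4·0² + 2 = 2.

2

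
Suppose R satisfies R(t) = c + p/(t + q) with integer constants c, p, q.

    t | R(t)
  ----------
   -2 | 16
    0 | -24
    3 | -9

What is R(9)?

-6

(R(t) − c)(t + q) = p for each data point; the three points give a linear system in c and q, then p follows.
Solving: c = -4, q = 1, p = -20, so R(t) = -4 − 20/(t + 1).
Then R(9) = -4 − 20/10 = -6.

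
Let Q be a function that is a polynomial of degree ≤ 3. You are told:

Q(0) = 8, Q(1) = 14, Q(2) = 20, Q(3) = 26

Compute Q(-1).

Write Q(k) = ak³ + bk² + ck + d; the 4 given values yield a linear system in the 4 coefficients.
Solving, the top 2 coefficients vanish, and Q(k) = 6k + 8.
Then Q(-1) = 2.

2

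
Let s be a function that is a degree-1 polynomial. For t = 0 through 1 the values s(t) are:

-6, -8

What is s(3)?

Write s(t) = at + b; the 2 given values yield a linear system in the 2 coefficients.
Solving, s(t) = -2t - 6.
Then s(3) = -12.

-12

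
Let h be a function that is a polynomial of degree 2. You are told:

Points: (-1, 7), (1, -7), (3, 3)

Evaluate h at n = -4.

73

Write h(n) = an² + bn + c; the 3 given values yield a linear system in the 3 coefficients.
Solving, h(n) = 3n² - 7n - 3.
Then h(-4) = 73.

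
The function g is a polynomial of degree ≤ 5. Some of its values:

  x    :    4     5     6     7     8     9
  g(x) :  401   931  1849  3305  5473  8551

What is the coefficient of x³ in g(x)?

3

Write g(x) = ax^5 + bx^4 + cx³ + dx² + ex + p; the 6 given values yield a linear system in the 6 coefficients.
Solving, the leading coefficient vanishes, and g(x) = x^4 + 3x³ - 2x² - 4x + 1.
The coefficient of x³ is 3.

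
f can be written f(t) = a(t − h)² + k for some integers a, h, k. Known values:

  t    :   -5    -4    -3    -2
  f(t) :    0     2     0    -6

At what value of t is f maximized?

-4

First differences 2, -2, -6; second difference -4 = 2a, so a = -2.
Expanding, the t-coefficient is −2ah = 4h; matching it to the data gives h = -4, and then k = 2.
So f(t) = -2(t + 4)² + 2.
Hence h = -4.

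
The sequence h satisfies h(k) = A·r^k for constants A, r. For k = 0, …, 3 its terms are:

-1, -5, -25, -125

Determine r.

5

Consecutive ratio: -5/(-1) = 5, and -25/(-5) = 5, so r = 5.
Then A·5^0 = -1 gives A = -1, and h(k) = -1·5^k.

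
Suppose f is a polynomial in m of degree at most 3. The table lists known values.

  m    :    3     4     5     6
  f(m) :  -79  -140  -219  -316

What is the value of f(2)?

Write f(m) = am³ + bm² + cm + d; the 4 given values yield a linear system in the 4 coefficients.
Solving, the leading coefficient vanishes, and f(m) = -9m² + 2m - 4.
Then f(2) = -36.

-36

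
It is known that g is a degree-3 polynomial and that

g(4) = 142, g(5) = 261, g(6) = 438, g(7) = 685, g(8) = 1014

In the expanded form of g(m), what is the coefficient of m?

6

First differences: 119, 177, 247, 329. Second differences: 58, 70, 82. Third differences: 12, 12.
Level-3 differences are constant, so g has degree 3.
Fitting a degree-3 polynomial gives g(m) = 2m³ - m² + 6m + 6.
The coefficient of m is 6.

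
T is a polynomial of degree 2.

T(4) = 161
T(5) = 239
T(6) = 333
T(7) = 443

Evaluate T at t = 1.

23

First differences: 78, 94, 110. Second differences: 16, 16.
Level-2 differences are constant, so T has degree 2.
Fitting a degree-2 polynomial gives T(t) = 8t² + 6t + 9.
Then T(1) = 23.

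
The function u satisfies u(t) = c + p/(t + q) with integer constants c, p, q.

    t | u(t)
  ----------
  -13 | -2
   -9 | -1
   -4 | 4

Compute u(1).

-16

(u(t) − c)(t + q) = p for each data point; the three points give a linear system in c and q, then p follows.
Solving: c = -4, q = 1, p = -24, so u(t) = -4 − 24/(t + 1).
Then u(1) = -4 − 24/2 = -16.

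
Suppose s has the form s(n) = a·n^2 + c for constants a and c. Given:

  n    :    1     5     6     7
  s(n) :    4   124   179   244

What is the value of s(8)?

319

From s(1) = 4 and s(5) = 124: 1a + c = 4 and 25a + c = 124.
Subtracting: 24a = 120, so a = 5; then c = 4 − 5·1 = -1.
So s(n) = 5n² − 1, and s(8) = 319.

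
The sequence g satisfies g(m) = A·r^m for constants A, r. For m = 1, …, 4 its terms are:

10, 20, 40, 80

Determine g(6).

Consecutive ratio: 20/10 = 2, and 40/20 = 2, so r = 2.
Then A·2^1 = 10 gives A = 5, and g(m) = 5·2^m.
g(6) = 5·2^6 = 320.

320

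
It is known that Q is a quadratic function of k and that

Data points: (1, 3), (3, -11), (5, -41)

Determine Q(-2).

-6

Write Q(k) = ak² + bk + c; the 3 given values yield a linear system in the 3 coefficients.
Solving, Q(k) = -2k² + k + 4.
Then Q(-2) = -6.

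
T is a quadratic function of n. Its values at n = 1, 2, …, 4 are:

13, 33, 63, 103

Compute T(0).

First differences: 20, 30, 40. Second differences: 10, 10.
Level-2 differences are constant, so T has degree 2.
Fitting a degree-2 polynomial gives T(n) = 5n² + 5n + 3.
Then T(0) = 3.

3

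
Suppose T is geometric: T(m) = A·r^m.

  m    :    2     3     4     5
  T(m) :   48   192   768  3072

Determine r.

Consecutive ratio: 192/48 = 4, and 768/192 = 4, so r = 4.
Then A·4^2 = 48 gives A = 3, and T(m) = 3·4^m.

4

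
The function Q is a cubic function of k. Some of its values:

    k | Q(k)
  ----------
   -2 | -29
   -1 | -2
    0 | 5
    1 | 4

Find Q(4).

Write Q(k) = ak³ + bk² + ck + d; the 4 given values yield a linear system in the 4 coefficients.
Solving, Q(k) = 2k³ - 4k² + k + 5.
Then Q(4) = 73.

73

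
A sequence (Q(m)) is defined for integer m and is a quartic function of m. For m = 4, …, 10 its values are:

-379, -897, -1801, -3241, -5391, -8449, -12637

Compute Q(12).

-25411

First differences: -518, -904, -1440, -2150, -3058, -4188. Second differences: -386, -536, -710, -908, -1130. Third differences: -150, -174, -198, -222. Fourth differences: -24, -24, -24.
Level-4 differences are constant, so Q has degree 4.
Fitting a degree-4 polynomial gives Q(m) = -m^4 - 3m³ + 3m² + 7m - 7.
Then Q(12) = -25411.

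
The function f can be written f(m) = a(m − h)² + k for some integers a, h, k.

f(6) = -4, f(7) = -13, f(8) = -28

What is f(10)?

First differences -9, -15; second difference -6 = 2a, so a = -3.
Expanding, the m-coefficient is −2ah = 6h; matching it to the data gives h = 5, and then k = -1.
So f(m) = -3(m − 5)² − 1.
f(10) = -3·5² − 1 = -76.

-76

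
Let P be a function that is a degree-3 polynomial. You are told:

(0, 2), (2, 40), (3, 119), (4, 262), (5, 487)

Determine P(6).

812

Write P(k) = ak³ + bk² + ck + d; the 5 given values yield a linear system in the 4 coefficients.
Solving, P(k) = 3k³ + 5k² - 3k + 2.
Then P(6) = 812.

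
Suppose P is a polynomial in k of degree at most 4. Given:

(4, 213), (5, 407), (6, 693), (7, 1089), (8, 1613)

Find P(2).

29

Write P(k) = ak^4 + bk³ + ck² + dk + e; the 5 given values yield a linear system in the 5 coefficients.
Solving, the leading coefficient vanishes, and P(k) = 3k³ + k² + 2k - 3.
Then P(2) = 29.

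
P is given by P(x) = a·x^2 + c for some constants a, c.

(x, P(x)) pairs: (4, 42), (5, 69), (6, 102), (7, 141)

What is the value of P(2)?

From P(4) = 42 and P(5) = 69: 16a + c = 42 and 25a + c = 69.
Subtracting: 9a = 27, so a = 3; then c = 42 − 3·16 = -6.
So P(x) = 3x² − 6, and P(2) = 6.

6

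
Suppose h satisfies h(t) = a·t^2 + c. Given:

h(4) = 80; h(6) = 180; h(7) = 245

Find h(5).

From h(4) = 80 and h(6) = 180: 16a + c = 80 and 36a + c = 180.
Subtracting: 20a = 100, so a = 5; then c = 80 − 5·16 = 0.
So h(t) = 5t² + 0, and h(5) = 125.

125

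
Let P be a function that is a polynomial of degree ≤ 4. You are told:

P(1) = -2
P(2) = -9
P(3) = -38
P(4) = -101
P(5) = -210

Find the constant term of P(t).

Write P(t) = at^4 + bt³ + ct² + dt + e; the 5 given values yield a linear system in the 5 coefficients.
Solving, the leading coefficient vanishes, and P(t) = -2t³ + t² + 4t - 5.
The constant term is P(0) = -5.

-5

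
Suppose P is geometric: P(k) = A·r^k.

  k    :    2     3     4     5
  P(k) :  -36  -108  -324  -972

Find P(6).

-2916

Consecutive ratio: -108/(-36) = 3, and -324/(-108) = 3, so r = 3.
Then A·3^2 = -36 gives A = -4, and P(k) = -4·3^k.
P(6) = -4·3^6 = -2916.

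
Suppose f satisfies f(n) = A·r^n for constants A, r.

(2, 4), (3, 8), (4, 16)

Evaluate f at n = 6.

Consecutive ratio: 8/4 = 2, and 16/8 = 2, so r = 2.
Then A·2^2 = 4 gives A = 1, and f(n) = 1·2^n.
f(6) = 1·2^6 = 64.

64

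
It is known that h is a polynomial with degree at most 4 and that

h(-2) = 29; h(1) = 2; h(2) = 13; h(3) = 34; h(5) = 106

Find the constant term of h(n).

1

Write h(n) = an^4 + bn³ + cn² + dn + e; the 5 given values yield a linear system in the 5 coefficients.
Solving, the top 2 coefficients vanish, and h(n) = 5n² - 4n + 1.
The constant term is h(0) = 1.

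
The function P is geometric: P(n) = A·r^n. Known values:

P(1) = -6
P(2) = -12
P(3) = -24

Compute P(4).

-48

Consecutive ratio: -12/(-6) = 2, and -24/(-12) = 2, so r = 2.
Then A·2^1 = -6 gives A = -3, and P(n) = -3·2^n.
P(4) = -3·2^4 = -48.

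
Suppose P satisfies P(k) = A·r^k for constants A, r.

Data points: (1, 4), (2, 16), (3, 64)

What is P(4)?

256

Consecutive ratio: 16/4 = 4, and 64/16 = 4, so r = 4.
Then A·4^1 = 4 gives A = 1, and P(k) = 1·4^k.
P(4) = 1·4^4 = 256.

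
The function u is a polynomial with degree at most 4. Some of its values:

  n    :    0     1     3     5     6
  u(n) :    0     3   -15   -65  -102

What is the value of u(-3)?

-57

Write u(n) = an^4 + bn³ + cn² + dn + e; the 5 given values yield a linear system in the 5 coefficients.
Solving, the top 2 coefficients vanish, and u(n) = -4n² + 7n.
Then u(-3) = -57.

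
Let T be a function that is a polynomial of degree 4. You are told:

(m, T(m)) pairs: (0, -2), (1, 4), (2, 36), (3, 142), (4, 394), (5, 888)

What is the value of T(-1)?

-6

First differences: 6, 32, 106, 252, 494. Second differences: 26, 74, 146, 242. Third differences: 48, 72, 96. Fourth differences: 24, 24.
Level-4 differences are constant, so T has degree 4.
Fitting a degree-4 polynomial gives T(m) = m^4 + 2m³ + 3m - 2.
Then T(-1) = -6.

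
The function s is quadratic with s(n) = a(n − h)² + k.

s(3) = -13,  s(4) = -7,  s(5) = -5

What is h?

5

First differences 6, 2; second difference -4 = 2a, so a = -2.
Expanding, the n-coefficient is −2ah = 4h; matching it to the data gives h = 5, and then k = -5.
So s(n) = -2(n − 5)² − 5.
Hence h = 5.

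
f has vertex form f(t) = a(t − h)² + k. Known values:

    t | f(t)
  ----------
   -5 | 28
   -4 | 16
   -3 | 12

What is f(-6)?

48

First differences -12, -4; second difference 8 = 2a, so a = 4.
Expanding, the t-coefficient is −2ah = -8h; matching it to the data gives h = -3, and then k = 12.
So f(t) = 4(t + 3)² + 12.
f(-6) = 4·(-3)² + 12 = 48.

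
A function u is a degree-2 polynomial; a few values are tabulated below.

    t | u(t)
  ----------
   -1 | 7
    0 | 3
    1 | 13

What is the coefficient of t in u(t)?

3

Write u(t) = at² + bt + c; the 3 given values yield a linear system in the 3 coefficients.
Solving, u(t) = 7t² + 3t + 3.
The coefficient of t is 3.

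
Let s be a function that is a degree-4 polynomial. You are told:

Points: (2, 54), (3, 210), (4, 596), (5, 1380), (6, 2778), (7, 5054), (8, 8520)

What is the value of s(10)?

Write s(n) = an^4 + bn³ + cn² + dn + e; the 7 given values yield a linear system in the 5 coefficients.
Solving, s(n) = 2n^4 + 5n² + n.
Then s(10) = 20510.

20510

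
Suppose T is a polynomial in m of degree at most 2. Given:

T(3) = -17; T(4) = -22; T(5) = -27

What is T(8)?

-42

Write T(m) = am² + bm + c; the 3 given values yield a linear system in the 3 coefficients.
Solving, the leading coefficient vanishes, and T(m) = -5m - 2.
Then T(8) = -42.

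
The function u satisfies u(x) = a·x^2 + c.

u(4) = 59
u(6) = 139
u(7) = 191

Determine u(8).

From u(4) = 59 and u(6) = 139: 16a + c = 59 and 36a + c = 139.
Subtracting: 20a = 80, so a = 4; then c = 59 − 4·16 = -5.
So u(x) = 4x² − 5, and u(8) = 251.

251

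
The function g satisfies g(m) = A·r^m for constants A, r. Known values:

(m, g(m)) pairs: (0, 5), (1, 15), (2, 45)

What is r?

Consecutive ratio: 15/5 = 3, and 45/15 = 3, so r = 3.
Then A·3^0 = 5 gives A = 5, and g(m) = 5·3^m.

3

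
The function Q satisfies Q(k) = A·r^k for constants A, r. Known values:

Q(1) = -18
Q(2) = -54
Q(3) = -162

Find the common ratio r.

3

Consecutive ratio: -54/(-18) = 3, and -162/(-54) = 3, so r = 3.
Then A·3^1 = -18 gives A = -6, and Q(k) = -6·3^k.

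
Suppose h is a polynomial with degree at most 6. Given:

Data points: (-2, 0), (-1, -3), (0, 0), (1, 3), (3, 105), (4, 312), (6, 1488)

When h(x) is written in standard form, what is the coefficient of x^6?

Write h(x) = ax^6 + bx^5 + cx^4 + dx³ + ex² + px + q; the 7 given values yield a linear system in the 7 coefficients.
Solving, the top 2 coefficients vanish, and h(x) = x^4 + x³ - x² + 2x.
The coefficient of x^6 is 0.

0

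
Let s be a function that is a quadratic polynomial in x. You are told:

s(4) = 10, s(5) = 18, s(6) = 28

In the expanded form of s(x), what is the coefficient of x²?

1

Write s(x) = ax² + bx + c; the 3 given values yield a linear system in the 3 coefficients.
Solving, s(x) = x² - x - 2.
The coefficient of x² is 1.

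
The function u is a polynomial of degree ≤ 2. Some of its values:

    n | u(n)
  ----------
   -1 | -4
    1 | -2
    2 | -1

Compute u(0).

-3

Write u(n) = an² + bn + c; the 3 given values yield a linear system in the 3 coefficients.
Solving, the leading coefficient vanishes, and u(n) = n - 3.
Then u(0) = -3.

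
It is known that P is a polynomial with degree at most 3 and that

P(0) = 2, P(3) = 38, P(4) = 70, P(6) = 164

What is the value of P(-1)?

10

Write P(x) = ax³ + bx² + cx + d; the 4 given values yield a linear system in the 4 coefficients.
Solving, the leading coefficient vanishes, and P(x) = 5x² - 3x + 2.
Then P(-1) = 10.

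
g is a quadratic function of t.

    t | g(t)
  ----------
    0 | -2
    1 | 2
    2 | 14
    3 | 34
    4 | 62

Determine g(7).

First differences: 4, 12, 20, 28. Second differences: 8, 8, 8.
Level-2 differences are constant, so g has degree 2.
Fitting a degree-2 polynomial gives g(t) = 4t² - 2.
Then g(7) = 194.

194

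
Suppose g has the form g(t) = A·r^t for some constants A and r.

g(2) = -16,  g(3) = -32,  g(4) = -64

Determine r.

2

Consecutive ratio: -32/(-16) = 2, and -64/(-32) = 2, so r = 2.
Then A·2^2 = -16 gives A = -4, and g(t) = -4·2^t.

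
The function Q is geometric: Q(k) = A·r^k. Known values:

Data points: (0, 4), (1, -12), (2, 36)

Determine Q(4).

324

Consecutive ratio: -12/4 = -3, and 36/(-12) = -3, so r = -3.
Then A·(-3)^0 = 4 gives A = 4, and Q(k) = 4·(-3)^k.
Q(4) = 4·(-3)^4 = 324.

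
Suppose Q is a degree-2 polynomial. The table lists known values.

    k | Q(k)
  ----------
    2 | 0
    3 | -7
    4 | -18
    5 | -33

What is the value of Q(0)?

2

First differences: -7, -11, -15. Second differences: -4, -4.
Level-2 differences are constant, so Q has degree 2.
Fitting a degree-2 polynomial gives Q(k) = -2k² + 3k + 2.
Then Q(0) = 2.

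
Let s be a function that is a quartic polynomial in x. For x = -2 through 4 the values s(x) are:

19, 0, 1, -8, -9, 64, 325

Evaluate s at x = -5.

First differences: -19, 1, -9, -1, 73, 261. Second differences: 20, -10, 8, 74, 188. Third differences: -30, 18, 66, 114. Fourth differences: 48, 48, 48.
Level-4 differences are constant, so s has degree 4.
Fitting a degree-4 polynomial gives s(x) = 2x^4 - x³ - 7x² - 3x + 1.
Then s(-5) = 1216.

1216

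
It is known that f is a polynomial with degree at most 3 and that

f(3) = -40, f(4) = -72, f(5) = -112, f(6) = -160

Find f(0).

8

First differences: -32, -40, -48. Second differences: -8, -8.
Level-2 differences are constant, so f has degree 2.
Fitting a degree-2 polynomial gives f(k) = -4k² - 4k + 8.
Then f(0) = 8.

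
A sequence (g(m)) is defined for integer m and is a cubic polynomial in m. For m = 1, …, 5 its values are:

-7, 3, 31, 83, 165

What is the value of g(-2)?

First differences: 10, 28, 52, 82. Second differences: 18, 24, 30. Third differences: 6, 6.
Level-3 differences are constant, so g has degree 3.
Fitting a degree-3 polynomial gives g(m) = m³ + 3m² - 6m - 5.
Then g(-2) = 11.

11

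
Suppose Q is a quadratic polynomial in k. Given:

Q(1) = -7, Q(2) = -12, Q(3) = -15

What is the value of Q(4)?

Write Q(k) = ak² + bk + c; the 3 given values yield a linear system in the 3 coefficients.
Solving, Q(k) = k² - 8k.
Then Q(4) = -16.

-16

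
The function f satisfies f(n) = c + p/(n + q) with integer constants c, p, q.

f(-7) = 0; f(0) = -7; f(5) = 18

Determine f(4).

(f(n) − c)(n + q) = p for each data point; the three points give a linear system in c and q, then p follows.
Solving: c = 3, q = -3, p = 30, so f(n) = 3 + 30/(n − 3).
Then f(4) = 3 + 30/1 = 33.

33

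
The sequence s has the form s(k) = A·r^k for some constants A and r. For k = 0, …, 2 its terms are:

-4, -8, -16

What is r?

2

Consecutive ratio: -8/(-4) = 2, and -16/(-8) = 2, so r = 2.
Then A·2^0 = -4 gives A = -4, and s(k) = -4·2^k.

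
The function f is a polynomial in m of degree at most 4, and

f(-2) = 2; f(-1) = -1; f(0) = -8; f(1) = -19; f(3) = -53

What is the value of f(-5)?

-13

Write f(m) = am^4 + bm³ + cm² + dm + e; the 5 given values yield a linear system in the 5 coefficients.
Solving, the top 2 coefficients vanish, and f(m) = -2m² - 9m - 8.
Then f(-5) = -13.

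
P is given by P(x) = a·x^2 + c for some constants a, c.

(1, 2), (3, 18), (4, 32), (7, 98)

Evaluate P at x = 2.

8

From P(1) = 2 and P(3) = 18: 1a + c = 2 and 9a + c = 18.
Subtracting: 8a = 16, so a = 2; then c = 2 − 2·1 = 0.
So P(x) = 2x² + 0, and P(2) = 8.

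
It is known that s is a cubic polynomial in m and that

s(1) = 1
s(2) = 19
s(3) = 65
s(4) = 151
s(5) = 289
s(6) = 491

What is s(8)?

First differences: 18, 46, 86, 138, 202. Second differences: 28, 40, 52, 64. Third differences: 12, 12, 12.
Level-3 differences are constant, so s has degree 3.
Fitting a degree-3 polynomial gives s(m) = 2m³ + 2m² - 2m - 1.
Then s(8) = 1135.

1135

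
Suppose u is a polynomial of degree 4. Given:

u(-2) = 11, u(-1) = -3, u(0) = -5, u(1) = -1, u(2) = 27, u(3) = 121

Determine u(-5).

First differences: -14, -2, 4, 28, 94. Second differences: 12, 6, 24, 66. Third differences: -6, 18, 42. Fourth differences: 24, 24.
Level-4 differences are constant, so u has degree 4.
Fitting a degree-4 polynomial gives u(m) = m^4 + m³ + 2m² - 5.
Then u(-5) = 545.

545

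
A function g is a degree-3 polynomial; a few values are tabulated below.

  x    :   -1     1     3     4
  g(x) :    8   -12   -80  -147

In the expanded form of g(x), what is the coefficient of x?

Write g(x) = ax³ + bx² + cx + d; the 4 given values yield a linear system in the 4 coefficients.
Solving, g(x) = -x³ - 3x² - 9x + 1.
The coefficient of x is -9.

-9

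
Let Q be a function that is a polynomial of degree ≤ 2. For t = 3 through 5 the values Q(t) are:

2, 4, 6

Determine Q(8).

First differences: 2, 2.
Level-1 differences are constant, so Q has degree 1.
Fitting a degree-1 polynomial gives Q(t) = 2t - 4.
Then Q(8) = 12.

12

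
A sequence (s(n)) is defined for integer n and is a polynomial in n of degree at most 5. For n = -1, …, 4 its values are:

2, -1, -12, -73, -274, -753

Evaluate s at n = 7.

-5958

First differences: -3, -11, -61, -201, -479. Second differences: -8, -50, -140, -278. Third differences: -42, -90, -138. Fourth differences: -48, -48.
Level-4 differences are constant, so s has degree 4.
Fitting a degree-4 polynomial gives s(n) = -2n^4 - 3n³ - 2n² - 4n - 1.
Then s(7) = -5958.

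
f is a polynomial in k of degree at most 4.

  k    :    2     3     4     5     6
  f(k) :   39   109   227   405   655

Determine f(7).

989

First differences: 70, 118, 178, 250. Second differences: 48, 60, 72. Third differences: 12, 12.
Level-3 differences are constant, so f has degree 3.
Extending the table by one column gives the next first difference 334, so f(7) = 655 + 334 = 989.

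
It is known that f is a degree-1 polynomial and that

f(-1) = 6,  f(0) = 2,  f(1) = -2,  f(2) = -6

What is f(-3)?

14

Write f(t) = at + b; the 4 given values yield a linear system in the 2 coefficients.
Solving, f(t) = -4t + 2.
Then f(-3) = 14.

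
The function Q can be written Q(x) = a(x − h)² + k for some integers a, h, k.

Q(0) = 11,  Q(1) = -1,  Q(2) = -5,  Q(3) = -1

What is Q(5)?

31

First differences -12, -4, 4; second difference 8 = 2a, so a = 4.
Expanding, the x-coefficient is −2ah = -8h; matching it to the data gives h = 2, and then k = -5.
So Q(x) = 4(x − 2)² − 5.
Q(5) = 4·3² − 5 = 31.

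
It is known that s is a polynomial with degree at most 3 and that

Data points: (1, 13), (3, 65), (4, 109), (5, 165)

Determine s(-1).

Write s(n) = an³ + bn² + cn + d; the 4 given values yield a linear system in the 4 coefficients.
Solving, the leading coefficient vanishes, and s(n) = 6n² + 2n + 5.
Then s(-1) = 9.

9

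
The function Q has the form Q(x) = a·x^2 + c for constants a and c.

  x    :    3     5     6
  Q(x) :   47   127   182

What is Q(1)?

From Q(3) = 47 and Q(5) = 127: 9a + c = 47 and 25a + c = 127.
Subtracting: 16a = 80, so a = 5; then c = 47 − 5·9 = 2.
So Q(x) = 5x² + 2, and Q(1) = 7.

7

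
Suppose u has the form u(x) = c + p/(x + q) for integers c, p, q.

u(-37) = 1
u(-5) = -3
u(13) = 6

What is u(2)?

-38

(u(x) − c)(x + q) = p for each data point; the three points give a linear system in c and q, then p follows.
Solving: c = 2, q = -3, p = 40, so u(x) = 2 + 40/(x − 3).
Then u(2) = 2 + 40/(-1) = -38.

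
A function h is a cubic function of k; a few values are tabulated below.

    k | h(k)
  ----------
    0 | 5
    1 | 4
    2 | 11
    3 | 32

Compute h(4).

73

Write h(k) = ak³ + bk² + ck + d; the 4 given values yield a linear system in the 4 coefficients.
Solving, h(k) = k³ + k² - 3k + 5.
Then h(4) = 73.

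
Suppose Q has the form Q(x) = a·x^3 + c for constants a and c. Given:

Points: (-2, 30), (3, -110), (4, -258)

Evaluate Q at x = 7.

From Q(-2) = 30 and Q(3) = -110: -8a + c = 30 and 27a + c = -110.
Subtracting: 35a = -140, so a = -4; then c = 30 − (-4)·(-8) = -2.
So Q(x) = -4x³ − 2, and Q(7) = -1374.

-1374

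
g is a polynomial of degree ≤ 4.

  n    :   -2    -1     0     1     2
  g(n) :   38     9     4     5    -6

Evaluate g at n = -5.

449

Write g(n) = an^4 + bn³ + cn² + dn + e; the 5 given values yield a linear system in the 5 coefficients.
Solving, the leading coefficient vanishes, and g(n) = -3n³ + 3n² + n + 4.
Then g(-5) = 449.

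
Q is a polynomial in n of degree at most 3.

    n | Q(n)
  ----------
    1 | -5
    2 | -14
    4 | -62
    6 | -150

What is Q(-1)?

Write Q(n) = an³ + bn² + cn + d; the 4 given values yield a linear system in the 4 coefficients.
Solving, the leading coefficient vanishes, and Q(n) = -5n² + 6n - 6.
Then Q(-1) = -17.

-17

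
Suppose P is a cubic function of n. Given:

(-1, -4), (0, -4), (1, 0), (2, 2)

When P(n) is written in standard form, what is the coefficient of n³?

Write P(n) = an³ + bn² + cn + d; the 4 given values yield a linear system in the 4 coefficients.
Solving, P(n) = -n³ + 2n² + 3n - 4.
The coefficient of n³ is -1.

-1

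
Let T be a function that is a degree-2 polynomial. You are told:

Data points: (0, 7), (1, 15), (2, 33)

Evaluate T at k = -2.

21

Write T(k) = ak² + bk + c; the 3 given values yield a linear system in the 3 coefficients.
Solving, T(k) = 5k² + 3k + 7.
Then T(-2) = 21.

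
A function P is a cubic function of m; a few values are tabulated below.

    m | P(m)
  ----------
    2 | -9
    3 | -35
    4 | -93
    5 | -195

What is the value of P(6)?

-353

Write P(m) = am³ + bm² + cm + d; the 4 given values yield a linear system in the 4 coefficients.
Solving, P(m) = -2m³ + 2m² + 2m - 5.
Then P(6) = -353.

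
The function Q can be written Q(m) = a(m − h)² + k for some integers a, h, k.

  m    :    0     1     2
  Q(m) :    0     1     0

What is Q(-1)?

First differences 1, -1; second difference -2 = 2a, so a = -1.
Expanding, the m-coefficient is −2ah = 2h; matching it to the data gives h = 1, and then k = 1.
So Q(m) = -1(m − 1)² + 1.
Q(-1) = -1·(-2)² + 1 = -3.

-3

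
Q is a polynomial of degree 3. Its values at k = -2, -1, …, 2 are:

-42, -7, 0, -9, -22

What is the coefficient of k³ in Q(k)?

2

First differences: 35, 7, -9, -13. Second differences: -28, -16, -4. Third differences: 12, 12.
Level-3 differences are constant, so Q has degree 3.
Fitting a degree-3 polynomial gives Q(k) = 2k³ - 8k² - 3k.
The coefficient of k³ is 2.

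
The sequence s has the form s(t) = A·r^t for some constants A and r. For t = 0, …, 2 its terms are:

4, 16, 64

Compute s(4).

1024

Consecutive ratio: 16/4 = 4, and 64/16 = 4, so r = 4.
Then A·4^0 = 4 gives A = 4, and s(t) = 4·4^t.
s(4) = 4·4^4 = 1024.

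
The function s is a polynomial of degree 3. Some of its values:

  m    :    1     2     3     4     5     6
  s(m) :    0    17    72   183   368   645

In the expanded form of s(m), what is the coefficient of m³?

3

First differences: 17, 55, 111, 185, 277. Second differences: 38, 56, 74, 92. Third differences: 18, 18, 18.
Level-3 differences are constant, so s has degree 3.
Fitting a degree-3 polynomial gives s(m) = 3m³ + m² - 7m + 3.
The coefficient of m³ is 3.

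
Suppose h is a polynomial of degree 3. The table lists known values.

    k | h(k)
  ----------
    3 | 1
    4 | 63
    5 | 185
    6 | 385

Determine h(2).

Write h(k) = ak³ + bk² + ck + d; the 4 given values yield a linear system in the 4 coefficients.
Solving, h(k) = 3k³ - 6k² - 7k - 5.
Then h(2) = -19.

-19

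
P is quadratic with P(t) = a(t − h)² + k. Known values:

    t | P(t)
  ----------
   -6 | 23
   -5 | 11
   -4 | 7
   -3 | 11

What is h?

First differences -12, -4, 4; second difference 8 = 2a, so a = 4.
Expanding, the t-coefficient is −2ah = -8h; matching it to the data gives h = -4, and then k = 7.
So P(t) = 4(t + 4)² + 7.
Hence h = -4.

-4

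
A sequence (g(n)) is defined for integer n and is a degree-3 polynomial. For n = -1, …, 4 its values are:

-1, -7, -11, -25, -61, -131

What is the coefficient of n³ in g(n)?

First differences: -6, -4, -14, -36, -70. Second differences: 2, -10, -22, -34. Third differences: -12, -12, -12.
Level-3 differences are constant, so g has degree 3.
Fitting a degree-3 polynomial gives g(n) = -2n³ + n² - 3n - 7.
The coefficient of n³ is -2.

-2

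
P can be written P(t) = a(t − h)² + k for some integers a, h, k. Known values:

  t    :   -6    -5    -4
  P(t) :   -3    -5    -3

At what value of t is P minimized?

-5

First differences -2, 2; second difference 4 = 2a, so a = 2.
Expanding, the t-coefficient is −2ah = -4h; matching it to the data gives h = -5, and then k = -5.
So P(t) = 2(t + 5)² − 5.
Hence h = -5.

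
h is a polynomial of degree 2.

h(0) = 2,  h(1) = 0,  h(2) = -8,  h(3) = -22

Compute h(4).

Write h(t) = at² + bt + c; the 4 given values yield a linear system in the 3 coefficients.
Solving, h(t) = -3t² + t + 2.
Then h(4) = -42.

-42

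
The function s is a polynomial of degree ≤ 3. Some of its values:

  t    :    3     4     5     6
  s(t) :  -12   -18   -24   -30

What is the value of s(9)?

First differences: -6, -6, -6.
Level-1 differences are constant, so s has degree 1.
Fitting a degree-1 polynomial gives s(t) = -6t + 6.
Then s(9) = -48.

-48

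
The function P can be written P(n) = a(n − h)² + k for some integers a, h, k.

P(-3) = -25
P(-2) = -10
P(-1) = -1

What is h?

0

First differences 15, 9; second difference -6 = 2a, so a = -3.
Expanding, the n-coefficient is −2ah = 6h; matching it to the data gives h = 0, and then k = 2.
So P(n) = -3(n + 0)² + 2.
Hence h = 0.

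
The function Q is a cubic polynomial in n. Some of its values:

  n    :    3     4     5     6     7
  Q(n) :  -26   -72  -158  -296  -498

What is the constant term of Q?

-8

First differences: -46, -86, -138, -202. Second differences: -40, -52, -64. Third differences: -12, -12.
Level-3 differences are constant, so Q has degree 3.
Fitting a degree-3 polynomial gives Q(n) = -2n³ + 4n² - 8.
The constant term is Q(0) = -8.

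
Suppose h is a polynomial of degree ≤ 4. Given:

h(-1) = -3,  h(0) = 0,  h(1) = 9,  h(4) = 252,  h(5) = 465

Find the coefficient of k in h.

Write h(k) = ak^4 + bk³ + ck² + dk + e; the 5 given values yield a linear system in the 5 coefficients.
Solving, the leading coefficient vanishes, and h(k) = 3k³ + 3k² + 3k.
The coefficient of k is 3.

3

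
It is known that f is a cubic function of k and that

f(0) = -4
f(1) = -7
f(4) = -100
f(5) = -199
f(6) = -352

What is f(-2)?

Write f(k) = ak³ + bk² + ck + d; the 5 given values yield a linear system in the 4 coefficients.
Solving, f(k) = -2k³ + 3k² - 4k - 4.
Then f(-2) = 32.

32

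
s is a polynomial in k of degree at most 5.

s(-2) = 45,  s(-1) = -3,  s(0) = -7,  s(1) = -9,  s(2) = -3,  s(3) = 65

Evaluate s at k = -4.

681

Write s(k) = ak^5 + bk^4 + ck³ + dk² + ek + p; the 6 given values yield a linear system in the 6 coefficients.
Solving, the leading coefficient vanishes, and s(k) = 2k^4 - 3k³ - k² - 7.
Then s(-4) = 681.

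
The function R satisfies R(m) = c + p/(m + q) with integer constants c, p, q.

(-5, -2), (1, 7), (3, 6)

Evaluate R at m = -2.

16

(R(m) − c)(m + q) = p for each data point; the three points give a linear system in c and q, then p follows.
Solving: c = 4, q = 3, p = 12, so R(m) = 4 + 12/(m + 3).
Then R(-2) = 4 + 12/1 = 16.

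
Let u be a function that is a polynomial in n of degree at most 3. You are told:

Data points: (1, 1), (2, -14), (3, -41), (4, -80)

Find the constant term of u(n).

First differences: -15, -27, -39. Second differences: -12, -12.
Level-2 differences are constant, so u has degree 2.
Fitting a degree-2 polynomial gives u(n) = -6n² + 3n + 4.
The constant term is u(0) = 4.

4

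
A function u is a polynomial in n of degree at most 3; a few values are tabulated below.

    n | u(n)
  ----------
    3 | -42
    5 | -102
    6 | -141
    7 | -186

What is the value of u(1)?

-6

Write u(n) = an³ + bn² + cn + d; the 4 given values yield a linear system in the 4 coefficients.
Solving, the leading coefficient vanishes, and u(n) = -3n² - 6n + 3.
Then u(1) = -6.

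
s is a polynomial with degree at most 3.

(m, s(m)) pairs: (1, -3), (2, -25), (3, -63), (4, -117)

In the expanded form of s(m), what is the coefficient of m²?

-8

Write s(m) = am³ + bm² + cm + d; the 4 given values yield a linear system in the 4 coefficients.
Solving, the leading coefficient vanishes, and s(m) = -8m² + 2m + 3.
The coefficient of m² is -8.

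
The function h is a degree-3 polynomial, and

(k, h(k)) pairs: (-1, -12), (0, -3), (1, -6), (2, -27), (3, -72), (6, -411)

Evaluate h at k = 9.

-1182

Write h(k) = ak³ + bk² + ck + d; the 6 given values yield a linear system in the 4 coefficients.
Solving, h(k) = -k³ - 6k² + 4k - 3.
Then h(9) = -1182.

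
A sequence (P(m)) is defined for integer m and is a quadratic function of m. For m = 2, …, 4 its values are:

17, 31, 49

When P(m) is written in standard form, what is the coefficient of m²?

Write P(m) = am² + bm + c; the 3 given values yield a linear system in the 3 coefficients.
Solving, P(m) = 2m² + 4m + 1.
The coefficient of m² is 2.

2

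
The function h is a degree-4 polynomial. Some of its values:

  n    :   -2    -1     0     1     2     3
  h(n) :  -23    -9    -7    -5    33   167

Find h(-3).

-37

First differences: 14, 2, 2, 38, 134. Second differences: -12, 0, 36, 96. Third differences: 12, 36, 60. Fourth differences: 24, 24.
Level-4 differences are constant, so h has degree 4.
Fitting a degree-4 polynomial gives h(n) = n^4 + 4n³ - n² - 2n - 7.
Then h(-3) = -37.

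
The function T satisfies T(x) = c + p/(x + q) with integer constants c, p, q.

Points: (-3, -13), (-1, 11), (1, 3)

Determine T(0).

(T(x) − c)(x + q) = p for each data point; the three points give a linear system in c and q, then p follows.
Solving: c = -1, q = 2, p = 12, so T(x) = -1 + 12/(x + 2).
Then T(0) = -1 + 12/2 = 5.

5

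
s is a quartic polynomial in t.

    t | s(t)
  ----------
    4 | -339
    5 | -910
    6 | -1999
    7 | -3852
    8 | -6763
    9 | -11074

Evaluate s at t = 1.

6

First differences: -571, -1089, -1853, -2911, -4311. Second differences: -518, -764, -1058, -1400. Third differences: -246, -294, -342. Fourth differences: -48, -48.
Level-4 differences are constant, so s has degree 4.
Fitting a degree-4 polynomial gives s(t) = -2t^4 + 3t³ - 2t² + 2t + 5.
Then s(1) = 6.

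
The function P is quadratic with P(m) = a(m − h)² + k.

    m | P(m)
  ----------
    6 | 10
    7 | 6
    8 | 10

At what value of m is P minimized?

7

First differences -4, 4; second difference 8 = 2a, so a = 4.
Expanding, the m-coefficient is −2ah = -8h; matching it to the data gives h = 7, and then k = 6.
So P(m) = 4(m − 7)² + 6.
Hence h = 7.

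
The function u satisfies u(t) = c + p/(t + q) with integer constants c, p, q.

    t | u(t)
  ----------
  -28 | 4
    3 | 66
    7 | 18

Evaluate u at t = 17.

10

(u(t) − c)(t + q) = p for each data point; the three points give a linear system in c and q, then p follows.
Solving: c = 6, q = -2, p = 60, so u(t) = 6 + 60/(t − 2).
Then u(17) = 6 + 60/15 = 10.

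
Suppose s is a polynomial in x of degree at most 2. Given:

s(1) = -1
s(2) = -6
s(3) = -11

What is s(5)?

First differences: -5, -5.
Level-1 differences are constant, so s has degree 1.
Fitting a degree-1 polynomial gives s(x) = -5x + 4.
Then s(5) = -21.

-21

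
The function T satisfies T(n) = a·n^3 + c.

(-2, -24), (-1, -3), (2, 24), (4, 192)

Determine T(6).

From T(-2) = -24 and T(-1) = -3: -8a + c = -24 and -1a + c = -3.
Subtracting: 7a = 21, so a = 3; then c = -24 − 3·(-8) = 0.
So T(n) = 3n³ + 0, and T(6) = 648.

648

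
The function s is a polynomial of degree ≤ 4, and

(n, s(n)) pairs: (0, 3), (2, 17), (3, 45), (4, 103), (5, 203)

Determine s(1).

Write s(n) = an^4 + bn³ + cn² + dn + e; the 5 given values yield a linear system in the 5 coefficients.
Solving, the leading coefficient vanishes, and s(n) = 2n³ - 3n² + 5n + 3.
Then s(1) = 7.

7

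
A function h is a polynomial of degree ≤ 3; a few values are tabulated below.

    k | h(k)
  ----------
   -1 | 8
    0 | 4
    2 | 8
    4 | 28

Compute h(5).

44

Write h(k) = ak³ + bk² + ck + d; the 4 given values yield a linear system in the 4 coefficients.
Solving, the leading coefficient vanishes, and h(k) = 2k² - 2k + 4.
Then h(5) = 44.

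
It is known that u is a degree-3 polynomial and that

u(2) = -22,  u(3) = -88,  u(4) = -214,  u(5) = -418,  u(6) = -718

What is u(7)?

-1132

Write u(x) = ax³ + bx² + cx + d; the 5 given values yield a linear system in the 4 coefficients.
Solving, u(x) = -3x³ - 3x² + 6x + 2.
Then u(7) = -1132.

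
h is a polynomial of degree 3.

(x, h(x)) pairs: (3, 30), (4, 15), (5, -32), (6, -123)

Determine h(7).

-270

Write h(x) = ax³ + bx² + cx + d; the 4 given values yield a linear system in the 4 coefficients.
Solving, h(x) = -2x³ + 8x² + 3x + 3.
Then h(7) = -270.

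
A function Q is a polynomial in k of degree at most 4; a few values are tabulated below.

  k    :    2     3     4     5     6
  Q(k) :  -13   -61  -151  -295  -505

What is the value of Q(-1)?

First differences: -48, -90, -144, -210. Second differences: -42, -54, -66. Third differences: -12, -12.
Level-3 differences are constant, so Q has degree 3.
Fitting a degree-3 polynomial gives Q(k) = -2k³ - 3k² + 5k + 5.
Then Q(-1) = -1.

-1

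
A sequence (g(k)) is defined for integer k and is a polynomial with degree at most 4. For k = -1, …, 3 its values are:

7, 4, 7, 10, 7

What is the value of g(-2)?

22

Write g(k) = ak^4 + bk³ + ck² + dk + e; the 5 given values yield a linear system in the 5 coefficients.
Solving, the leading coefficient vanishes, and g(k) = -k³ + 3k² + k + 4.
Then g(-2) = 22.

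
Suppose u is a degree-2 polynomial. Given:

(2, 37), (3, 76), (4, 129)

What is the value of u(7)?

372

Write u(t) = at² + bt + c; the 3 given values yield a linear system in the 3 coefficients.
Solving, u(t) = 7t² + 4t + 1.
Then u(7) = 372.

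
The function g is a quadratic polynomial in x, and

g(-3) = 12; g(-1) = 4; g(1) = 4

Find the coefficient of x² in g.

1

Write g(x) = ax² + bx + c; the 3 given values yield a linear system in the 3 coefficients.
Solving, g(x) = x² + 3.
The coefficient of x² is 1.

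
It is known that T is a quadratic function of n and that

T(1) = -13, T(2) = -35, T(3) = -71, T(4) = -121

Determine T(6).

-263

Write T(n) = an² + bn + c; the 4 given values yield a linear system in the 3 coefficients.
Solving, T(n) = -7n² - n - 5.
Then T(6) = -263.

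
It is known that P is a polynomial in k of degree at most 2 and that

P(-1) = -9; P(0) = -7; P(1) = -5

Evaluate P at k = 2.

Write P(k) = ak² + bk + c; the 3 given values yield a linear system in the 3 coefficients.
Solving, the leading coefficient vanishes, and P(k) = 2k - 7.
Then P(2) = -3.

-3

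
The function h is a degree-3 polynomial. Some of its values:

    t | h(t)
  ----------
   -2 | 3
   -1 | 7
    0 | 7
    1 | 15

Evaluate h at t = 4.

207

Write h(t) = at³ + bt² + ct + d; the 4 given values yield a linear system in the 4 coefficients.
Solving, h(t) = 2t³ + 4t² + 2t + 7.
Then h(4) = 207.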